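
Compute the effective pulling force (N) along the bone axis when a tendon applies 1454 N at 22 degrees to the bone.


F_eff = F_tendon * cos(theta)
theta = 22 deg = 0.3840 rad
cos(theta) = 0.9272
F_eff = 1454 * 0.9272
F_eff = 1348.1253


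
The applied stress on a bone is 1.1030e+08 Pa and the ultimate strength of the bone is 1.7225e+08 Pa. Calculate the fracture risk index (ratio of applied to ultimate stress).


FRI = applied / ultimate
FRI = 1.1030e+08 / 1.7225e+08
FRI = 0.6403


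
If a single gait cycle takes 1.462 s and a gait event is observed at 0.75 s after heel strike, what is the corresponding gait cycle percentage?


pct = (event_time / cycle_time) * 100
pct = (0.75 / 1.462) * 100
ratio = 0.5130
pct = 51.2996


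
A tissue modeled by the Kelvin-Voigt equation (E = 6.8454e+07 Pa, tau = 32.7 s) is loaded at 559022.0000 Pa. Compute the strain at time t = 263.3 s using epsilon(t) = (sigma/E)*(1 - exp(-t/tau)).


epsilon(t) = (sigma/E) * (1 - exp(-t/tau))
sigma/E = 559022.0000 / 6.8454e+07 = 0.0082
exp(-t/tau) = exp(-263.3 / 32.7) = 3.1847e-04
epsilon = 0.0082 * (1 - 3.1847e-04)
epsilon = 0.0082


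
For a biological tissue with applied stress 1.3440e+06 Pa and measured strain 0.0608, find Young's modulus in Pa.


E = stress / strain
E = 1.3440e+06 / 0.0608
E = 2.2105e+07


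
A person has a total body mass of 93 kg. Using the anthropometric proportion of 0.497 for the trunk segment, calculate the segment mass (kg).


m_segment = body_mass * fraction
m_segment = 93 * 0.497
m_segment = 46.2210


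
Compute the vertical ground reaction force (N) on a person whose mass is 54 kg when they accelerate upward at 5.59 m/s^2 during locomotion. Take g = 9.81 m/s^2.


GRF = m * (g + a)
GRF = 54 * (9.81 + 5.59)
GRF = 54 * 15.4000
GRF = 831.6000


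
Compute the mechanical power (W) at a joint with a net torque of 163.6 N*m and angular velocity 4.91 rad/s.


P = M * omega
P = 163.6 * 4.91
P = 803.2760


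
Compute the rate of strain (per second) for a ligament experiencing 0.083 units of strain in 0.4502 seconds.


strain_rate = delta_strain / delta_t
strain_rate = 0.083 / 0.4502
strain_rate = 0.1844


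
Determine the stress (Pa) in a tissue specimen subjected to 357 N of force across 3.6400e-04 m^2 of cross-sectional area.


stress = F / A
stress = 357 / 3.6400e-04
stress = 980769.2308


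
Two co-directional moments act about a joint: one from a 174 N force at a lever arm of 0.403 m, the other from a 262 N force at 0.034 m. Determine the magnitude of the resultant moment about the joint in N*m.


M = F1 * d1 + F2 * d2
M = 174 * 0.403 + 262 * 0.034
M = 70.1220 + 8.9080
M = 79.0300


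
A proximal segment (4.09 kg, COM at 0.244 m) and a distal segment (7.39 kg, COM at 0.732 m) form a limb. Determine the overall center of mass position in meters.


COM = (m1*x1 + m2*x2) / (m1 + m2)
COM = (4.09*0.244 + 7.39*0.732) / (4.09 + 7.39)
Numerator = 6.4074
Denominator = 11.4800
COM = 0.5581


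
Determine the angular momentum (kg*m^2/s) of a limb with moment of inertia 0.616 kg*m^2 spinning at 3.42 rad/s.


L = I * omega
L = 0.616 * 3.42
L = 2.1067


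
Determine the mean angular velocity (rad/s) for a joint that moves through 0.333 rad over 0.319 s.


omega = delta_theta / delta_t
omega = 0.333 / 0.319
omega = 1.0439


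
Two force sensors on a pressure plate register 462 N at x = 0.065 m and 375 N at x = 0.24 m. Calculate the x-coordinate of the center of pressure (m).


COP_x = (F1*x1 + F2*x2) / (F1 + F2)
COP_x = (462*0.065 + 375*0.24) / (462 + 375)
Numerator = 120.0300
Denominator = 837
COP_x = 0.1434


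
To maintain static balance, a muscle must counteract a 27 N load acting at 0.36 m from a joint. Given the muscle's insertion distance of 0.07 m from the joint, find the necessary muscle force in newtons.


F_muscle = W * d_load / d_muscle
F_muscle = 27 * 0.36 / 0.07
Numerator = 9.7200
F_muscle = 138.8571


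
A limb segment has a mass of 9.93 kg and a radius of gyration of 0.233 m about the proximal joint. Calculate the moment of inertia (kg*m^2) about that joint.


I = m * k^2
I = 9.93 * 0.233^2
k^2 = 0.0543
I = 0.5391


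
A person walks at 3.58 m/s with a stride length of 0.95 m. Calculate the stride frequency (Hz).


f = v / stride_length
f = 3.58 / 0.95
f = 3.7684


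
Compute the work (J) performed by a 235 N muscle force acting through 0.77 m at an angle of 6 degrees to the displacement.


W = F * d * cos(theta)
theta = 6 deg = 0.1047 rad
cos(theta) = 0.9945
W = 235 * 0.77 * 0.9945
W = 179.9587


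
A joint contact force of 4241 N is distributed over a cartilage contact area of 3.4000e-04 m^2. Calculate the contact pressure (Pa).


P = F / A
P = 4241 / 3.4000e-04
P = 1.2474e+07


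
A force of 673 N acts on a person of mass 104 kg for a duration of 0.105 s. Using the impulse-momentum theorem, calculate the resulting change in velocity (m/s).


J = F * dt = 673 * 0.105 = 70.6650 N*s
delta_v = J / m
delta_v = 70.6650 / 104
delta_v = 0.6795


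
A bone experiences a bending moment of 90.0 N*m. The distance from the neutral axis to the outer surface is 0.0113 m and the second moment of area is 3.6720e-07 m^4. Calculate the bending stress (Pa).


sigma = M * c / I
sigma = 90.0 * 0.0113 / 3.6720e-07
M * c = 1.0170
sigma = 2.7696e+06


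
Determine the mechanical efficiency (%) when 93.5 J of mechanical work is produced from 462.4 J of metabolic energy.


eta = (W_mech / E_meta) * 100
eta = (93.5 / 462.4) * 100
ratio = 0.2022
eta = 20.2206


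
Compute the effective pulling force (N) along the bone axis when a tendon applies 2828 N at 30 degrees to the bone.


F_eff = F_tendon * cos(theta)
theta = 30 deg = 0.5236 rad
cos(theta) = 0.8660
F_eff = 2828 * 0.8660
F_eff = 2449.1198


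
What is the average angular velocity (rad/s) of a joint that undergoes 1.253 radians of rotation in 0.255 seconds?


omega = delta_theta / delta_t
omega = 1.253 / 0.255
omega = 4.9137


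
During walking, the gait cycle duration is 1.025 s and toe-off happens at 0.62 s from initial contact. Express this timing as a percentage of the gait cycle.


pct = (event_time / cycle_time) * 100
pct = (0.62 / 1.025) * 100
ratio = 0.6049
pct = 60.4878


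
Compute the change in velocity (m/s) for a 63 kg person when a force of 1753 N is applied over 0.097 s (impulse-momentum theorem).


J = F * dt = 1753 * 0.097 = 170.0410 N*s
delta_v = J / m
delta_v = 170.0410 / 63
delta_v = 2.6991


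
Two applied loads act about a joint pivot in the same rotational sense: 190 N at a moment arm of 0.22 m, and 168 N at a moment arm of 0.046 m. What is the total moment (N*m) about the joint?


M = F1 * d1 + F2 * d2
M = 190 * 0.22 + 168 * 0.046
M = 41.8000 + 7.7280
M = 49.5280


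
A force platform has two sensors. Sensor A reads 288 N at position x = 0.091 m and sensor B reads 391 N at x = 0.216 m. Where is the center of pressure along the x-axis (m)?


COP_x = (F1*x1 + F2*x2) / (F1 + F2)
COP_x = (288*0.091 + 391*0.216) / (288 + 391)
Numerator = 110.6640
Denominator = 679
COP_x = 0.1630


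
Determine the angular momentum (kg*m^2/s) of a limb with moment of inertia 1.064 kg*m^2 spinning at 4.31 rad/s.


L = I * omega
L = 1.064 * 4.31
L = 4.5858


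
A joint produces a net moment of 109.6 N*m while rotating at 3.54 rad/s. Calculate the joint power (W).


P = M * omega
P = 109.6 * 3.54
P = 387.9840


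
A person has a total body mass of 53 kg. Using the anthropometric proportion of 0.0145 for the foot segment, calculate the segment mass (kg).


m_segment = body_mass * fraction
m_segment = 53 * 0.0145
m_segment = 0.7685


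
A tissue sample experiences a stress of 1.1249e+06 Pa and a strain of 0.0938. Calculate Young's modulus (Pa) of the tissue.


E = stress / strain
E = 1.1249e+06 / 0.0938
E = 1.1993e+07


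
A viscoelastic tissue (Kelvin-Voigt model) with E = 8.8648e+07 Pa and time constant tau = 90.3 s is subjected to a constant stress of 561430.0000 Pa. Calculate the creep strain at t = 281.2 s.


epsilon(t) = (sigma/E) * (1 - exp(-t/tau))
sigma/E = 561430.0000 / 8.8648e+07 = 0.0063
exp(-t/tau) = exp(-281.2 / 90.3) = 0.0444
epsilon = 0.0063 * (1 - 0.0444)
epsilon = 0.0061


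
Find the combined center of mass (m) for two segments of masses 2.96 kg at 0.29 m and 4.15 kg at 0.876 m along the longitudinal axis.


COM = (m1*x1 + m2*x2) / (m1 + m2)
COM = (2.96*0.29 + 4.15*0.876) / (2.96 + 4.15)
Numerator = 4.4938
Denominator = 7.1100
COM = 0.6320


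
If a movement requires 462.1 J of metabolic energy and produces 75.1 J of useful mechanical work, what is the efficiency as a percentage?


eta = (W_mech / E_meta) * 100
eta = (75.1 / 462.1) * 100
ratio = 0.1625
eta = 16.2519


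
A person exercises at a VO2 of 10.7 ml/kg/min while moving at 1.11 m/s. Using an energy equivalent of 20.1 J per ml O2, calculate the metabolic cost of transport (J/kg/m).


Power per kg = VO2 * 20.1 / 60
Power per kg = 10.7 * 20.1 / 60 = 3.5845 W/kg
Cost = power_per_kg / speed
Cost = 3.5845 / 1.11
Cost = 3.2293


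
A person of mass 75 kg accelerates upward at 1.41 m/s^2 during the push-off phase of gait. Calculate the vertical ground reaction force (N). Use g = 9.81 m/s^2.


GRF = m * (g + a)
GRF = 75 * (9.81 + 1.41)
GRF = 75 * 11.2200
GRF = 841.5000


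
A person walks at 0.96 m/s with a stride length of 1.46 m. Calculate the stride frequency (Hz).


f = v / stride_length
f = 0.96 / 1.46
f = 0.6575


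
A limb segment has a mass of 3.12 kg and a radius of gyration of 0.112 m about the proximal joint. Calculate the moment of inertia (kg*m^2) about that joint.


I = m * k^2
I = 3.12 * 0.112^2
k^2 = 0.0125
I = 0.0391


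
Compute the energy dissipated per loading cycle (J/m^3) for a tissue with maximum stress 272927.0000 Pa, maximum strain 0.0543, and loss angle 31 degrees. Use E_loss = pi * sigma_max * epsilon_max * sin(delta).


E_loss = pi * sigma_max * epsilon_max * sin(delta)
delta = 31 deg = 0.5411 rad
sin(delta) = 0.5150
E_loss = pi * 272927.0000 * 0.0543 * 0.5150
E_loss = 23979.2469


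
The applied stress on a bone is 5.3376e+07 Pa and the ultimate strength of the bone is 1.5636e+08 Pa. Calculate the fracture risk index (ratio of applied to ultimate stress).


FRI = applied / ultimate
FRI = 5.3376e+07 / 1.5636e+08
FRI = 0.3414


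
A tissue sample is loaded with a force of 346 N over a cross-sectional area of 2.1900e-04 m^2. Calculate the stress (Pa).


stress = F / A
stress = 346 / 2.1900e-04
stress = 1.5799e+06


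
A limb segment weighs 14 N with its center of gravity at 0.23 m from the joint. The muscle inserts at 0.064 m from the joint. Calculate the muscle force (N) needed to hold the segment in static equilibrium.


F_muscle = W * d_load / d_muscle
F_muscle = 14 * 0.23 / 0.064
Numerator = 3.2200
F_muscle = 50.3125


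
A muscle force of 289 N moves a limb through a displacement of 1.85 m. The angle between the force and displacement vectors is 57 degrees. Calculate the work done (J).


W = F * d * cos(theta)
theta = 57 deg = 0.9948 rad
cos(theta) = 0.5446
W = 289 * 1.85 * 0.5446
W = 291.1913


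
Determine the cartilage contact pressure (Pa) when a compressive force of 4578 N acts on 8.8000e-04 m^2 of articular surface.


P = F / A
P = 4578 / 8.8000e-04
P = 5.2023e+06


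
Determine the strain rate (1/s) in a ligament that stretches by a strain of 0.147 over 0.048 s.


strain_rate = delta_strain / delta_t
strain_rate = 0.147 / 0.048
strain_rate = 3.0625


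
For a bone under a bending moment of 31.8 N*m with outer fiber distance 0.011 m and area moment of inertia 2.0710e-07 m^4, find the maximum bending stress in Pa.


sigma = M * c / I
sigma = 31.8 * 0.011 / 2.0710e-07
M * c = 0.3498
sigma = 1.6890e+06


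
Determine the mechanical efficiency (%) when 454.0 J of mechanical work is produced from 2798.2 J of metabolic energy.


eta = (W_mech / E_meta) * 100
eta = (454.0 / 2798.2) * 100
ratio = 0.1622
eta = 16.2247


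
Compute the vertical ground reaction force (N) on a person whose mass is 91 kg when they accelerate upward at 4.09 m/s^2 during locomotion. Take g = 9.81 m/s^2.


GRF = m * (g + a)
GRF = 91 * (9.81 + 4.09)
GRF = 91 * 13.9000
GRF = 1264.9000


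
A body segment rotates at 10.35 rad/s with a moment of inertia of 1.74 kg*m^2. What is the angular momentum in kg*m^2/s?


L = I * omega
L = 1.74 * 10.35
L = 18.0090


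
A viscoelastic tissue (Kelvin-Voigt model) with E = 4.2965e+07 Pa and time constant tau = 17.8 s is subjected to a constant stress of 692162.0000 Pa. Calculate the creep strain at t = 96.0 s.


epsilon(t) = (sigma/E) * (1 - exp(-t/tau))
sigma/E = 692162.0000 / 4.2965e+07 = 0.0161
exp(-t/tau) = exp(-96.0 / 17.8) = 0.0045
epsilon = 0.0161 * (1 - 0.0045)
epsilon = 0.0160


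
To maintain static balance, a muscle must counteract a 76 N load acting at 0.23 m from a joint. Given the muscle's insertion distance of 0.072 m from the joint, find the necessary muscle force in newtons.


F_muscle = W * d_load / d_muscle
F_muscle = 76 * 0.23 / 0.072
Numerator = 17.4800
F_muscle = 242.7778


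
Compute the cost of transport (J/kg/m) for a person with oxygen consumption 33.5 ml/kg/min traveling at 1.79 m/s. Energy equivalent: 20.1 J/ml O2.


Power per kg = VO2 * 20.1 / 60
Power per kg = 33.5 * 20.1 / 60 = 11.2225 W/kg
Cost = power_per_kg / speed
Cost = 11.2225 / 1.79
Cost = 6.2696


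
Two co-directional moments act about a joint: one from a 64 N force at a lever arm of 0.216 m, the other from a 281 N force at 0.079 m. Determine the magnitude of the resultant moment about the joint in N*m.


M = F1 * d1 + F2 * d2
M = 64 * 0.216 + 281 * 0.079
M = 13.8240 + 22.1990
M = 36.0230


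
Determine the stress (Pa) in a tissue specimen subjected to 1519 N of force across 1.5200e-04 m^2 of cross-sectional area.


stress = F / A
stress = 1519 / 1.5200e-04
stress = 9.9934e+06


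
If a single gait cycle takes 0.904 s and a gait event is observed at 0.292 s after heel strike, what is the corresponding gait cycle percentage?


pct = (event_time / cycle_time) * 100
pct = (0.292 / 0.904) * 100
ratio = 0.3230
pct = 32.3009


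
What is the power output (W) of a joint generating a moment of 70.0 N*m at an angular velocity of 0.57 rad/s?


P = M * omega
P = 70.0 * 0.57
P = 39.9000


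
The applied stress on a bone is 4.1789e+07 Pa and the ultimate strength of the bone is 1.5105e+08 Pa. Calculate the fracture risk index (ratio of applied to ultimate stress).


FRI = applied / ultimate
FRI = 4.1789e+07 / 1.5105e+08
FRI = 0.2767


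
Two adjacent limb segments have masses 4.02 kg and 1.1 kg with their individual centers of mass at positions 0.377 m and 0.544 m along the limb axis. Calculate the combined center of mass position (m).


COM = (m1*x1 + m2*x2) / (m1 + m2)
COM = (4.02*0.377 + 1.1*0.544) / (4.02 + 1.1)
Numerator = 2.1139
Denominator = 5.1200
COM = 0.4129


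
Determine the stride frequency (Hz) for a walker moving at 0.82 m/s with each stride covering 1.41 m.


f = v / stride_length
f = 0.82 / 1.41
f = 0.5816


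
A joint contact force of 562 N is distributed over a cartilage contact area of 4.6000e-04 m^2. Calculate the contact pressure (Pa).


P = F / A
P = 562 / 4.6000e-04
P = 1.2217e+06


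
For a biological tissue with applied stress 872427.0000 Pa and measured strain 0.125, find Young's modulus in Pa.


E = stress / strain
E = 872427.0000 / 0.125
E = 6.9794e+06


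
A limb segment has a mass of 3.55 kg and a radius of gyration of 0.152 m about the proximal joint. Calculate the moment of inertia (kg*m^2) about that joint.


I = m * k^2
I = 3.55 * 0.152^2
k^2 = 0.0231
I = 0.0820


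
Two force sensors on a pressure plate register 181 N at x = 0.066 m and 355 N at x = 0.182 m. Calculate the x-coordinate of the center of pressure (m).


COP_x = (F1*x1 + F2*x2) / (F1 + F2)
COP_x = (181*0.066 + 355*0.182) / (181 + 355)
Numerator = 76.5560
Denominator = 536
COP_x = 0.1428


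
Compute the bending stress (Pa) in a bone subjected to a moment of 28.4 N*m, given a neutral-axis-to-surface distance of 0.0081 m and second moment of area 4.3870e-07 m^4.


sigma = M * c / I
sigma = 28.4 * 0.0081 / 4.3870e-07
M * c = 0.2300
sigma = 524367.4493


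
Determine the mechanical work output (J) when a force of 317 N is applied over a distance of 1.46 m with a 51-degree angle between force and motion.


W = F * d * cos(theta)
theta = 51 deg = 0.8901 rad
cos(theta) = 0.6293
W = 317 * 1.46 * 0.6293
W = 291.2621


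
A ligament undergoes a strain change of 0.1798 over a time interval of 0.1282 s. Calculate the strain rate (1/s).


strain_rate = delta_strain / delta_t
strain_rate = 0.1798 / 0.1282
strain_rate = 1.4025


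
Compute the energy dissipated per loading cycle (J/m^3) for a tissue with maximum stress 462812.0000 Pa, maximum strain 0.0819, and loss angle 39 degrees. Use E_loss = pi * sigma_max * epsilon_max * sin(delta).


E_loss = pi * sigma_max * epsilon_max * sin(delta)
delta = 39 deg = 0.6807 rad
sin(delta) = 0.6293
E_loss = pi * 462812.0000 * 0.0819 * 0.6293
E_loss = 74939.3962


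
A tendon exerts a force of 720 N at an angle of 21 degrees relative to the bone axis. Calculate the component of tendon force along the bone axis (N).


F_eff = F_tendon * cos(theta)
theta = 21 deg = 0.3665 rad
cos(theta) = 0.9336
F_eff = 720 * 0.9336
F_eff = 672.1779


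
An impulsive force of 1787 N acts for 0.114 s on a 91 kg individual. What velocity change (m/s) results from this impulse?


J = F * dt = 1787 * 0.114 = 203.7180 N*s
delta_v = J / m
delta_v = 203.7180 / 91
delta_v = 2.2387


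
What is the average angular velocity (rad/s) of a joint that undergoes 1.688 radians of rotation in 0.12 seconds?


omega = delta_theta / delta_t
omega = 1.688 / 0.12
omega = 14.0667


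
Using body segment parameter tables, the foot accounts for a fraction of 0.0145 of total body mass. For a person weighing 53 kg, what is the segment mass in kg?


m_segment = body_mass * fraction
m_segment = 53 * 0.0145
m_segment = 0.7685


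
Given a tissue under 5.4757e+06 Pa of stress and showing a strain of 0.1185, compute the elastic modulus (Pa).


E = stress / strain
E = 5.4757e+06 / 0.1185
E = 4.6208e+07


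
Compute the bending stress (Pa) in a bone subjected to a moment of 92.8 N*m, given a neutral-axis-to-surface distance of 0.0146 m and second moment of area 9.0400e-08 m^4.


sigma = M * c / I
sigma = 92.8 * 0.0146 / 9.0400e-08
M * c = 1.3549
sigma = 1.4988e+07


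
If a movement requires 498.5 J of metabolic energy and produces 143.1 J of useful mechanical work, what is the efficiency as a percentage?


eta = (W_mech / E_meta) * 100
eta = (143.1 / 498.5) * 100
ratio = 0.2871
eta = 28.7061


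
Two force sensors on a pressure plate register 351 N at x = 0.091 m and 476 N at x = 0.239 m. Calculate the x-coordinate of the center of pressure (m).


COP_x = (F1*x1 + F2*x2) / (F1 + F2)
COP_x = (351*0.091 + 476*0.239) / (351 + 476)
Numerator = 145.7050
Denominator = 827
COP_x = 0.1762


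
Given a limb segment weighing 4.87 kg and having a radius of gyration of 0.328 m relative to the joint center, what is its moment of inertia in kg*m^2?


I = m * k^2
I = 4.87 * 0.328^2
k^2 = 0.1076
I = 0.5239


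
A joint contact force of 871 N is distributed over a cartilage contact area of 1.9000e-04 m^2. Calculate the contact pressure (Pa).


P = F / A
P = 871 / 1.9000e-04
P = 4.5842e+06


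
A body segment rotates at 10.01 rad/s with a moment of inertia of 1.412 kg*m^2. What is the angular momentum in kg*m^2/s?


L = I * omega
L = 1.412 * 10.01
L = 14.1341


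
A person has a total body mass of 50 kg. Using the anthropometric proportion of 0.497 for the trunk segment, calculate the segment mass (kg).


m_segment = body_mass * fraction
m_segment = 50 * 0.497
m_segment = 24.8500


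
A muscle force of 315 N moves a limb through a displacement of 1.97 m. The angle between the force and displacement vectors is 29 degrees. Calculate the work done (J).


W = F * d * cos(theta)
theta = 29 deg = 0.5061 rad
cos(theta) = 0.8746
W = 315 * 1.97 * 0.8746
W = 542.7453


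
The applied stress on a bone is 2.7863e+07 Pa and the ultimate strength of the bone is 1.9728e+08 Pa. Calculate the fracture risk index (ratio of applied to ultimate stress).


FRI = applied / ultimate
FRI = 2.7863e+07 / 1.9728e+08
FRI = 0.1412


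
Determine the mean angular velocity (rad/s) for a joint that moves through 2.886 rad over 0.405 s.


omega = delta_theta / delta_t
omega = 2.886 / 0.405
omega = 7.1259


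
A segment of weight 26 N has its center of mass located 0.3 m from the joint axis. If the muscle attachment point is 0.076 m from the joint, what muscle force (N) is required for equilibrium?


F_muscle = W * d_load / d_muscle
F_muscle = 26 * 0.3 / 0.076
Numerator = 7.8000
F_muscle = 102.6316


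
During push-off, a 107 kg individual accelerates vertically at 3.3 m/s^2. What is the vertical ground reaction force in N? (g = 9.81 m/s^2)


GRF = m * (g + a)
GRF = 107 * (9.81 + 3.3)
GRF = 107 * 13.1100
GRF = 1402.7700


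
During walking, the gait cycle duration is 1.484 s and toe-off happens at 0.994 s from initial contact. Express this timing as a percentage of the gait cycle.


pct = (event_time / cycle_time) * 100
pct = (0.994 / 1.484) * 100
ratio = 0.6698
pct = 66.9811


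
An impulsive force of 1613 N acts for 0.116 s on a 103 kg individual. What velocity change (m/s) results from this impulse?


J = F * dt = 1613 * 0.116 = 187.1080 N*s
delta_v = J / m
delta_v = 187.1080 / 103
delta_v = 1.8166


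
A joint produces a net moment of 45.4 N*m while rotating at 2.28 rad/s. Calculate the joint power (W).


P = M * omega
P = 45.4 * 2.28
P = 103.5120


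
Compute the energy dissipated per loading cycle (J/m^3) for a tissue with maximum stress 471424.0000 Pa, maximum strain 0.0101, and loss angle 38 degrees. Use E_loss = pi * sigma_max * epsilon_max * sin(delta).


E_loss = pi * sigma_max * epsilon_max * sin(delta)
delta = 38 deg = 0.6632 rad
sin(delta) = 0.6157
E_loss = pi * 471424.0000 * 0.0101 * 0.6157
E_loss = 9209.2638


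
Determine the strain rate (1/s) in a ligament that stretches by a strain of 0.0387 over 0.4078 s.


strain_rate = delta_strain / delta_t
strain_rate = 0.0387 / 0.4078
strain_rate = 0.0949


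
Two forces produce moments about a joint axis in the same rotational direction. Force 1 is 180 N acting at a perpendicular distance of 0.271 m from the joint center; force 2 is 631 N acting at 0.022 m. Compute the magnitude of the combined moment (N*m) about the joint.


M = F1 * d1 + F2 * d2
M = 180 * 0.271 + 631 * 0.022
M = 48.7800 + 13.8820
M = 62.6620


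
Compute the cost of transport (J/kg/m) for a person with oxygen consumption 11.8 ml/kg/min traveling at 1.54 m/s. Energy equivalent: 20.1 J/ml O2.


Power per kg = VO2 * 20.1 / 60
Power per kg = 11.8 * 20.1 / 60 = 3.9530 W/kg
Cost = power_per_kg / speed
Cost = 3.9530 / 1.54
Cost = 2.5669


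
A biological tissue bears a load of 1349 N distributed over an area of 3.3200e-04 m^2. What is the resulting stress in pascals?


stress = F / A
stress = 1349 / 3.3200e-04
stress = 4.0633e+06


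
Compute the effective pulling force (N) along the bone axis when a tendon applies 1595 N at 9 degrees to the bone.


F_eff = F_tendon * cos(theta)
theta = 9 deg = 0.1571 rad
cos(theta) = 0.9877
F_eff = 1595 * 0.9877
F_eff = 1575.3629


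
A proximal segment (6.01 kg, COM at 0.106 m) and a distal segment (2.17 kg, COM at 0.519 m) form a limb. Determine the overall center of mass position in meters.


COM = (m1*x1 + m2*x2) / (m1 + m2)
COM = (6.01*0.106 + 2.17*0.519) / (6.01 + 2.17)
Numerator = 1.7633
Denominator = 8.1800
COM = 0.2156


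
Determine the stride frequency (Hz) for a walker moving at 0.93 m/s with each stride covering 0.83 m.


f = v / stride_length
f = 0.93 / 0.83
f = 1.1205


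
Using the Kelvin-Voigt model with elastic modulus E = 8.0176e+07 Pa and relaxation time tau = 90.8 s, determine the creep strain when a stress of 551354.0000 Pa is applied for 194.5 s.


epsilon(t) = (sigma/E) * (1 - exp(-t/tau))
sigma/E = 551354.0000 / 8.0176e+07 = 0.0069
exp(-t/tau) = exp(-194.5 / 90.8) = 0.1174
epsilon = 0.0069 * (1 - 0.1174)
epsilon = 0.0061


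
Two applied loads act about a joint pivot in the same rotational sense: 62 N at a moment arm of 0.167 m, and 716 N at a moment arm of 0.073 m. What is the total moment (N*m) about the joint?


M = F1 * d1 + F2 * d2
M = 62 * 0.167 + 716 * 0.073
M = 10.3540 + 52.2680
M = 62.6220


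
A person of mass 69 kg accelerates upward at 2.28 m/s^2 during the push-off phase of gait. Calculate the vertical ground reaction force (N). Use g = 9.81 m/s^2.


GRF = m * (g + a)
GRF = 69 * (9.81 + 2.28)
GRF = 69 * 12.0900
GRF = 834.2100


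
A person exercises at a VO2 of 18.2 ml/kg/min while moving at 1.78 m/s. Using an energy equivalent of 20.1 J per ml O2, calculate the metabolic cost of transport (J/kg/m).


Power per kg = VO2 * 20.1 / 60
Power per kg = 18.2 * 20.1 / 60 = 6.0970 W/kg
Cost = power_per_kg / speed
Cost = 6.0970 / 1.78
Cost = 3.4253


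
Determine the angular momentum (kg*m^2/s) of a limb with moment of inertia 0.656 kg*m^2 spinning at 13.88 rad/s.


L = I * omega
L = 0.656 * 13.88
L = 9.1053


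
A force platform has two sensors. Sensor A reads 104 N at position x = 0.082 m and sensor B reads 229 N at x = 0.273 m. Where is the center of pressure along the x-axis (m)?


COP_x = (F1*x1 + F2*x2) / (F1 + F2)
COP_x = (104*0.082 + 229*0.273) / (104 + 229)
Numerator = 71.0450
Denominator = 333
COP_x = 0.2133


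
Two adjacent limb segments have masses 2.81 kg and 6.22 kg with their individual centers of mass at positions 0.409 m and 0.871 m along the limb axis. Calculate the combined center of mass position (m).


COM = (m1*x1 + m2*x2) / (m1 + m2)
COM = (2.81*0.409 + 6.22*0.871) / (2.81 + 6.22)
Numerator = 6.5669
Denominator = 9.0300
COM = 0.7272


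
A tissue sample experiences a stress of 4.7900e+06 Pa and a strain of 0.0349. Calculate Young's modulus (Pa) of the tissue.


E = stress / strain
E = 4.7900e+06 / 0.0349
E = 1.3725e+08


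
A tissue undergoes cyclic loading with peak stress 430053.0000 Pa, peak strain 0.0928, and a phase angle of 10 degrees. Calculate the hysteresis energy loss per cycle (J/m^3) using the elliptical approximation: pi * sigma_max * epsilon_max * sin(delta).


E_loss = pi * sigma_max * epsilon_max * sin(delta)
delta = 10 deg = 0.1745 rad
sin(delta) = 0.1736
E_loss = pi * 430053.0000 * 0.0928 * 0.1736
E_loss = 21771.5857


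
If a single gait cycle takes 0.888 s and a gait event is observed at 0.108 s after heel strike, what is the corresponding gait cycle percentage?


pct = (event_time / cycle_time) * 100
pct = (0.108 / 0.888) * 100
ratio = 0.1216
pct = 12.1622


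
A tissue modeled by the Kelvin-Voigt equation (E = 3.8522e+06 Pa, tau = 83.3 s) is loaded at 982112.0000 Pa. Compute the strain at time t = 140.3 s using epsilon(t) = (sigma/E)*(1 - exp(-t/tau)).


epsilon(t) = (sigma/E) * (1 - exp(-t/tau))
sigma/E = 982112.0000 / 3.8522e+06 = 0.2549
exp(-t/tau) = exp(-140.3 / 83.3) = 0.1856
epsilon = 0.2549 * (1 - 0.1856)
epsilon = 0.2076


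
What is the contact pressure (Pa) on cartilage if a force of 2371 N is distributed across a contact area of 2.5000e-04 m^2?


P = F / A
P = 2371 / 2.5000e-04
P = 9.4840e+06


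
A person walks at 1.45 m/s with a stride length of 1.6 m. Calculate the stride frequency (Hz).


f = v / stride_length
f = 1.45 / 1.6
f = 0.9062


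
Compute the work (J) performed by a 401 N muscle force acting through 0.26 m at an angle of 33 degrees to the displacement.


W = F * d * cos(theta)
theta = 33 deg = 0.5760 rad
cos(theta) = 0.8387
W = 401 * 0.26 * 0.8387
W = 87.4398


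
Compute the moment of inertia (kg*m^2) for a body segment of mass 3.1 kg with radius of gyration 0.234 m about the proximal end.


I = m * k^2
I = 3.1 * 0.234^2
k^2 = 0.0548
I = 0.1697


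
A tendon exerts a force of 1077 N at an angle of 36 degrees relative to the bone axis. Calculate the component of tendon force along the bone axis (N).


F_eff = F_tendon * cos(theta)
theta = 36 deg = 0.6283 rad
cos(theta) = 0.8090
F_eff = 1077 * 0.8090
F_eff = 871.3113


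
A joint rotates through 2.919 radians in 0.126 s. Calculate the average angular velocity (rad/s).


omega = delta_theta / delta_t
omega = 2.919 / 0.126
omega = 23.1667


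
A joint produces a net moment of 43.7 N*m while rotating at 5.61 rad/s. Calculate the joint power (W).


P = M * omega
P = 43.7 * 5.61
P = 245.1570


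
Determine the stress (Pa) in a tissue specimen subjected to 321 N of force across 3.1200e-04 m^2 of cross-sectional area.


stress = F / A
stress = 321 / 3.1200e-04
stress = 1.0288e+06


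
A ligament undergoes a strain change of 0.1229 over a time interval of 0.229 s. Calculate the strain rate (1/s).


strain_rate = delta_strain / delta_t
strain_rate = 0.1229 / 0.229
strain_rate = 0.5367


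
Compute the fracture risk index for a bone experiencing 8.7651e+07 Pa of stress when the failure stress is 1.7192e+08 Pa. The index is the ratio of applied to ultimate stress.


FRI = applied / ultimate
FRI = 8.7651e+07 / 1.7192e+08
FRI = 0.5098


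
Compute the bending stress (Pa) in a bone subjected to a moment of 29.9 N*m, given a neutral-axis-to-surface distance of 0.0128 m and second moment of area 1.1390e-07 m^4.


sigma = M * c / I
sigma = 29.9 * 0.0128 / 1.1390e-07
M * c = 0.3827
sigma = 3.3601e+06


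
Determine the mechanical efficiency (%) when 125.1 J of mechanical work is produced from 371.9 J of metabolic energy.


eta = (W_mech / E_meta) * 100
eta = (125.1 / 371.9) * 100
ratio = 0.3364
eta = 33.6381


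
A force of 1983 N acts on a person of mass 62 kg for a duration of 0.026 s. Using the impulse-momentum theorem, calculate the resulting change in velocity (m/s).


J = F * dt = 1983 * 0.026 = 51.5580 N*s
delta_v = J / m
delta_v = 51.5580 / 62
delta_v = 0.8316


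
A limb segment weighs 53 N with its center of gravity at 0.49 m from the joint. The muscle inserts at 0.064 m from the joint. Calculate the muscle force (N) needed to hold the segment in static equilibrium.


F_muscle = W * d_load / d_muscle
F_muscle = 53 * 0.49 / 0.064
Numerator = 25.9700
F_muscle = 405.7812


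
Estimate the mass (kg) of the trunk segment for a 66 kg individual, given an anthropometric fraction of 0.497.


m_segment = body_mass * fraction
m_segment = 66 * 0.497
m_segment = 32.8020


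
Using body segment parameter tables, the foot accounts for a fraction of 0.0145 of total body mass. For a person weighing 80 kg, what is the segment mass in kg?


m_segment = body_mass * fraction
m_segment = 80 * 0.0145
m_segment = 1.1600


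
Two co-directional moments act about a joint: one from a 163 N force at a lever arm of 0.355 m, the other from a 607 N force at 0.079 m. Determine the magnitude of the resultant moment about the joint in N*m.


M = F1 * d1 + F2 * d2
M = 163 * 0.355 + 607 * 0.079
M = 57.8650 + 47.9530
M = 105.8180


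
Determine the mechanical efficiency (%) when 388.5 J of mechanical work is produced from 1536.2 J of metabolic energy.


eta = (W_mech / E_meta) * 100
eta = (388.5 / 1536.2) * 100
ratio = 0.2529
eta = 25.2897


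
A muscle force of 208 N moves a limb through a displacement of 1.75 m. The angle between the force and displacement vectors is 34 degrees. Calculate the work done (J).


W = F * d * cos(theta)
theta = 34 deg = 0.5934 rad
cos(theta) = 0.8290
W = 208 * 1.75 * 0.8290
W = 301.7697


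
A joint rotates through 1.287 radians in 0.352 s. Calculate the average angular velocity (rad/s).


omega = delta_theta / delta_t
omega = 1.287 / 0.352
omega = 3.6562


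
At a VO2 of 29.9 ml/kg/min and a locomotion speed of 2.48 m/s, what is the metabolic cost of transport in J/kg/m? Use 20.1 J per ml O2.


Power per kg = VO2 * 20.1 / 60
Power per kg = 29.9 * 20.1 / 60 = 10.0165 W/kg
Cost = power_per_kg / speed
Cost = 10.0165 / 2.48
Cost = 4.0389


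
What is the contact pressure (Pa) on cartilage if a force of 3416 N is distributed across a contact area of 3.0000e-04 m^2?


P = F / A
P = 3416 / 3.0000e-04
P = 1.1387e+07


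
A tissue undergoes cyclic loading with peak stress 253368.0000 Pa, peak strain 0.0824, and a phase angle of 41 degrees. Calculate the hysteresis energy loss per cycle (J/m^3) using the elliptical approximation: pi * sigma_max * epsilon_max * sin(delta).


E_loss = pi * sigma_max * epsilon_max * sin(delta)
delta = 41 deg = 0.7156 rad
sin(delta) = 0.6561
E_loss = pi * 253368.0000 * 0.0824 * 0.6561
E_loss = 43030.0415


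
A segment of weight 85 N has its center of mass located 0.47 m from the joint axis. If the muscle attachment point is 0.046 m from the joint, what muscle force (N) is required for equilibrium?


F_muscle = W * d_load / d_muscle
F_muscle = 85 * 0.47 / 0.046
Numerator = 39.9500
F_muscle = 868.4783


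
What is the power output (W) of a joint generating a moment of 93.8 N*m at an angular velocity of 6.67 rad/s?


P = M * omega
P = 93.8 * 6.67
P = 625.6460


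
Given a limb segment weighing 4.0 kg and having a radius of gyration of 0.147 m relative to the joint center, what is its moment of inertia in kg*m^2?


I = m * k^2
I = 4.0 * 0.147^2
k^2 = 0.0216
I = 0.0864


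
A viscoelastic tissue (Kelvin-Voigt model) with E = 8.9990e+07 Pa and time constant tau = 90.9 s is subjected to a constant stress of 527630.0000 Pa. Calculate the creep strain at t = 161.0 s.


epsilon(t) = (sigma/E) * (1 - exp(-t/tau))
sigma/E = 527630.0000 / 8.9990e+07 = 0.0059
exp(-t/tau) = exp(-161.0 / 90.9) = 0.1701
epsilon = 0.0059 * (1 - 0.1701)
epsilon = 0.0049


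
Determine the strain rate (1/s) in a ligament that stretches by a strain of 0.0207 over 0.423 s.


strain_rate = delta_strain / delta_t
strain_rate = 0.0207 / 0.423
strain_rate = 0.0489


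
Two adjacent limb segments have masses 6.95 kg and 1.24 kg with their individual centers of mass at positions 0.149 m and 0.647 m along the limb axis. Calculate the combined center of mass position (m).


COM = (m1*x1 + m2*x2) / (m1 + m2)
COM = (6.95*0.149 + 1.24*0.647) / (6.95 + 1.24)
Numerator = 1.8378
Denominator = 8.1900
COM = 0.2244


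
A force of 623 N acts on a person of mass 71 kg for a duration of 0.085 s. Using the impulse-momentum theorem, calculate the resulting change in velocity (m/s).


J = F * dt = 623 * 0.085 = 52.9550 N*s
delta_v = J / m
delta_v = 52.9550 / 71
delta_v = 0.7458


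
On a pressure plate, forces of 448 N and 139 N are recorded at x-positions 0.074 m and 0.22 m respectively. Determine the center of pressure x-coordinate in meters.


COP_x = (F1*x1 + F2*x2) / (F1 + F2)
COP_x = (448*0.074 + 139*0.22) / (448 + 139)
Numerator = 63.7320
Denominator = 587
COP_x = 0.1086


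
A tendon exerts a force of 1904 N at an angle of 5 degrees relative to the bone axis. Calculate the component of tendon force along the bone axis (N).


F_eff = F_tendon * cos(theta)
theta = 5 deg = 0.0873 rad
cos(theta) = 0.9962
F_eff = 1904 * 0.9962
F_eff = 1896.7547


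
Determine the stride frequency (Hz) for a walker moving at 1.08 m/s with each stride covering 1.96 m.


f = v / stride_length
f = 1.08 / 1.96
f = 0.5510


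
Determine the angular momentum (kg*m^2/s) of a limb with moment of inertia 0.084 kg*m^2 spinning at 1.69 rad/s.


L = I * omega
L = 0.084 * 1.69
L = 0.1420


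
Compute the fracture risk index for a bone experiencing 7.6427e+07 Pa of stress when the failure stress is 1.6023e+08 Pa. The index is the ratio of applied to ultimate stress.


FRI = applied / ultimate
FRI = 7.6427e+07 / 1.6023e+08
FRI = 0.4770


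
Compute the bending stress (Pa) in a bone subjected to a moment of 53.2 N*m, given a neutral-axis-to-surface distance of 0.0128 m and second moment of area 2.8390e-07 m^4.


sigma = M * c / I
sigma = 53.2 * 0.0128 / 2.8390e-07
M * c = 0.6810
sigma = 2.3986e+06


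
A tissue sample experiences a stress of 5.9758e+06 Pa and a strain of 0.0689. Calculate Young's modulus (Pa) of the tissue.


E = stress / strain
E = 5.9758e+06 / 0.0689
E = 8.6731e+07


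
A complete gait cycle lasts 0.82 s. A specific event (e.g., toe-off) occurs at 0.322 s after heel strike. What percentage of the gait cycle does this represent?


pct = (event_time / cycle_time) * 100
pct = (0.322 / 0.82) * 100
ratio = 0.3927
pct = 39.2683


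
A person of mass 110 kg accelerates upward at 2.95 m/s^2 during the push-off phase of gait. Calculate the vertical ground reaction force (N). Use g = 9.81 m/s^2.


GRF = m * (g + a)
GRF = 110 * (9.81 + 2.95)
GRF = 110 * 12.7600
GRF = 1403.6000


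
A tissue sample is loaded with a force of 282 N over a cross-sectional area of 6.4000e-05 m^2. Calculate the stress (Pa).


stress = F / A
stress = 282 / 6.4000e-05
stress = 4.4062e+06


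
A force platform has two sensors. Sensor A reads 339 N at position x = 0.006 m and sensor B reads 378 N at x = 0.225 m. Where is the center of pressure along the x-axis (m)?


COP_x = (F1*x1 + F2*x2) / (F1 + F2)
COP_x = (339*0.006 + 378*0.225) / (339 + 378)
Numerator = 87.0840
Denominator = 717
COP_x = 0.1215


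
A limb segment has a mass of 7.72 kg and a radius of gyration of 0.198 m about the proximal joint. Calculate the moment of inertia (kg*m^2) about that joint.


I = m * k^2
I = 7.72 * 0.198^2
k^2 = 0.0392
I = 0.3027


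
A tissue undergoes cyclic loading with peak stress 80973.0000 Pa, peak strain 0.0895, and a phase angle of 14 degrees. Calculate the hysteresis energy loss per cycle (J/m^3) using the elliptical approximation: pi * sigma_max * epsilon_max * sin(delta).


E_loss = pi * sigma_max * epsilon_max * sin(delta)
delta = 14 deg = 0.2443 rad
sin(delta) = 0.2419
E_loss = pi * 80973.0000 * 0.0895 * 0.2419
E_loss = 5507.9288


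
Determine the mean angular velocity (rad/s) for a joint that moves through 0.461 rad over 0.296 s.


omega = delta_theta / delta_t
omega = 0.461 / 0.296
omega = 1.5574


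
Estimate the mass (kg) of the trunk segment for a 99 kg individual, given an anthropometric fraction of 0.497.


m_segment = body_mass * fraction
m_segment = 99 * 0.497
m_segment = 49.2030


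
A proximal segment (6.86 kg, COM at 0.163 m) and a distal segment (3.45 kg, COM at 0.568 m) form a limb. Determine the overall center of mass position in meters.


COM = (m1*x1 + m2*x2) / (m1 + m2)
COM = (6.86*0.163 + 3.45*0.568) / (6.86 + 3.45)
Numerator = 3.0778
Denominator = 10.3100
COM = 0.2985


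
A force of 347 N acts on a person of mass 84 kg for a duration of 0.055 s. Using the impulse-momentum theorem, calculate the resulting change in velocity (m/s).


J = F * dt = 347 * 0.055 = 19.0850 N*s
delta_v = J / m
delta_v = 19.0850 / 84
delta_v = 0.2272


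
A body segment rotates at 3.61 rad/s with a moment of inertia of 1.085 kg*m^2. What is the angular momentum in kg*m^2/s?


L = I * omega
L = 1.085 * 3.61
L = 3.9168


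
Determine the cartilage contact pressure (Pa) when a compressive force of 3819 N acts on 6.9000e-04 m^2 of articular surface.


P = F / A
P = 3819 / 6.9000e-04
P = 5.5348e+06


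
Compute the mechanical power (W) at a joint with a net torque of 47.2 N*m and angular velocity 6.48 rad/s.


P = M * omega
P = 47.2 * 6.48
P = 305.8560


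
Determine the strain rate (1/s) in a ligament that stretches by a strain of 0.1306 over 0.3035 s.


strain_rate = delta_strain / delta_t
strain_rate = 0.1306 / 0.3035
strain_rate = 0.4303
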